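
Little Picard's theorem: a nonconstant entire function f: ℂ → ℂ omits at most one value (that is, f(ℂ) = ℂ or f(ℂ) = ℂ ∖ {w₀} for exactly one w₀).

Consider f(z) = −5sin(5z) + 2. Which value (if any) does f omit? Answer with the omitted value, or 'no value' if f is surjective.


Little Picard bounds the complement of f(ℂ) to at most one point.
sin is entire and surjective onto ℂ: for every w ∈ ℂ, sin(ζ) = w has a solution ζ ∈ ℂ (e.g., via the complex inverse arcsin). With ζ = 5z this gives z = ζ/(5). Then -5·sin(5z) takes every value in -5·ℂ = ℂ, and adding 2 is a bijection of ℂ. So f is surjective and omits no value. (Note: only on the real line is sin bounded by [−1, 1].)

Omitted value: no value.


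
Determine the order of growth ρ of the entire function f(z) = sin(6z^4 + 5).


Write sin(w) = (e^{iw} ± e^{−iw})/(2 or 2i), so |sin(w)| ≤ e^{|w|}. With w = 6z^4 + 5, |w| ≤ 6r^4 + 5 on |z|=r, giving M(r) ≤ e^{6r^4 + 5} and ρ ≤ 4. For the lower bound, choose z on |z|=r with 6z^4 purely imaginary of modulus 6r^4; then |sin(6z^4 + 5)| grows like e^{6r^4}/2, so ρ ≥ 4. Hence ρ = 4.
Therefore ρ = 4.

Order ρ = 4.


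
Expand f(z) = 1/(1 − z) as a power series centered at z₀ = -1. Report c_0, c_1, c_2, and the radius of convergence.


Let w = z − z₀, so z = z₀ + w.
Then 1 − z = 1 − (z₀ + w) = (1 − z₀) − w = 2 − w.
f(z) = 1/(2 − w) = (1/(2)) · 1/(1 − w/(2)) = Σ_{n≥0} w^n / (2)^(n+1).
So c_n = 1/(2)^(n+1):
  c_0 = 1/(2)^1 = 1/2.
  c_1 = 1/(2)^2 = 1/4.
  c_2 = 1/(2)^3 = 1/8.
The series is valid for |w/d| < 1, i.e. |z − z₀| < |d|.
Radius of convergence: R = |1 − z₀| = |2| = 2 (distance from z₀ to the singularity z = 1).

c_0 = 1/2, c_1 = 1/4, c_2 = 1/8; R = 2.


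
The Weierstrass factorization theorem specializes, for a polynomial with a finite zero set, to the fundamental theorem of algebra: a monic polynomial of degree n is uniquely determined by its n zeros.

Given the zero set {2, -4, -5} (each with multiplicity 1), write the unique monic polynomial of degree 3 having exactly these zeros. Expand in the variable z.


The polynomial is p(z) = ∏_{α ∈ S} (z − α), where S = {2, -4, -5}.
Expanding the product yields: p(z) = z^3 + 7·z^2 + 2·z -40.
The resulting polynomial has degree 3 and real coefficients as required.

p(z) = z^3 + 7·z^2 + 2·z -40.


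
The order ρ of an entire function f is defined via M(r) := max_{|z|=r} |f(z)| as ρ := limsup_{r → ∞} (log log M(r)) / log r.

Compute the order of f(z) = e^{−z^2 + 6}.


|e^{−z^2 + 6}| = e^{Re(-1·z^2) + 6} ≤ e^{1|z|^2 + 6} = e^{1r^2 + 6} on |z| = r, so ρ ≤ 2. Choosing z on |z|=r so that -1·z^2 is real positive (always possible by picking arg z appropriately) gives |f(z)| = e^{1r^2 + 6}, matching the bound. The additive constant 6 does not affect log log M(r) ~ 2·log r. Hence ρ = 2.
Therefore ρ = 2.

Order ρ = 2.


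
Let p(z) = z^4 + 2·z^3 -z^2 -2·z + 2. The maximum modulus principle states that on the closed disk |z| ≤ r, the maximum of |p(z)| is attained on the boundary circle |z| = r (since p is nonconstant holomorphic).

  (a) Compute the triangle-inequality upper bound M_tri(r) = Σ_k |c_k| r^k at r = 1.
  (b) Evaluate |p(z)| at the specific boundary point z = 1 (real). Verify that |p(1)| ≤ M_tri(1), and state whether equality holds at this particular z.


Coefficients: c_0 = 2, c_1 = -2, c_2 = -1, c_3 = 2, c_4 = 1. Radius r = 1.
Part (a). Triangle bound: M_tri(r) = Σ_k |c_k| r^k
  = |2|·1^0 + |-2|·1^1 + |-1|·1^2 + |2|·1^3 + |1|·1^4
  = 2 + 2 + 1 + 2 + 1 = 8.
This bounds M(r) := max_{|z|=r} |p(z)| from above; equality holds iff all terms c_k z^k can be made to align in phase at a single z on |z|=r.
Part (b). At z = 1 (real, on the circle |z| = r):
  p(1) = (2)·1^0 + (-2)·1^1 + (-1)·1^2 + (2)·1^3 + (1)·1^4 = 2.
  |p(1)| = 2.
Check: |p(1)| = 2 ≤ 8 = M_tri(1). ✓ Equality does not hold at z = 1 (the coefficients have mixed signs, so the terms do not all align in phase there).

M_tri(1) = 8; |p(1)| = 2; equality at z=1: no.


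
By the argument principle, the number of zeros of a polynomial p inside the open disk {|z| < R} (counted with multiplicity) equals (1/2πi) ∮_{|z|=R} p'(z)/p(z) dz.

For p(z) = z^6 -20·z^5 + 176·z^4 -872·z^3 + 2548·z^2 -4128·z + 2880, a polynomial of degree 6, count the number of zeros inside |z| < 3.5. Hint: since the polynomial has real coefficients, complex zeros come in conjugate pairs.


The zeros of p are: 4, 4, (3 + 3i), (3 - 3i), (3 + 1i), (3 - 1i).
Their magnitudes are: 4, 4, 4.243, 4.243, 3.162, 3.162.
Zeros with |z| < R = 3.5: (3 + 1i), (3 - 1i).
Count = 2.
By the argument principle, (1/2πi) ∮_{|z|=R} p'(z)/p(z) dz equals exactly this count.

Number of zeros inside |z| < 3.5: 2.


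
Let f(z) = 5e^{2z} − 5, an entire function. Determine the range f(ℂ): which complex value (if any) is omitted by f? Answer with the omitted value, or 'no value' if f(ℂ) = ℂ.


Little Picard bounds the complement of f(ℂ) to at most one point.
e^{2z} is never zero on ℂ, so 5·e^{2z} takes every value in ℂ ∖ {0}. Adding -5 shifts the range to ℂ ∖ {-5}. Thus f omits exactly the value -5.

Omitted value: -5.


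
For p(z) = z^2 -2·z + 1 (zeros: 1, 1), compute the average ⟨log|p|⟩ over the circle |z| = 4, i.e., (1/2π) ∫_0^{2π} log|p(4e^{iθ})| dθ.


Zeros: 1, 1; r = 4.
Inside |z| < r: 1, 1. Outside (|z| ≥ r): ∅.
p(0) = 1, so log|p(0)| = log(1) = 0.0000.
Apply Jensen: I(r) = log|p(0)| + Σ_k log(r/|z_k|), summed over zeros inside |z| < r.
  log(r/|z_k|) for z_k = 1: log(4/1) = 1.3863
  log(r/|z_k|) for z_k = 1: log(4/1) = 1.3863
Sum over inside zeros: 2.7726.
I(r) = log|p(0)| + (inside sum) = 0.0000 + 2.7726 = 2.7726.
Closed form (all zeros inside, monic): I(r) = n·log(r) = 2·log(4) = 2.7726. ✓

I(r) ≈ 2.7726.


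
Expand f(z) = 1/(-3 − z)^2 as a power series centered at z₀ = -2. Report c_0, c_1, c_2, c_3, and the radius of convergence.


Let w = z − z₀, so z = z₀ + w.
Then -3 − z = -3 − (z₀ + w) = (-3 − z₀) − w = -1 − w.
f(z) = 1/(-1 − w)^2 = (1/(-1)^2) · (1 − w/(-1))^{−2}.
By the binomial series (1−u)^{−2} = Σ_{n≥0} C(n+1, 1) u^n for |u|<1, with u = w/(-1):
  c_n = C(n+1, 1) / (-1)^(n+2).
  c_0 = 1/(-1)^2 = 1.
  c_1 = 2/(-1)^3 = -2.
  c_2 = 3/(-1)^4 = 3.
  c_3 = 4/(-1)^5 = -4.
The series is valid for |w/d| < 1, i.e. |z − z₀| < |d|.
Radius of convergence: R = |-3 − z₀| = |-1| = 1 (distance from z₀ to the singularity z = -3).

c_0 = 1, c_1 = -2, c_2 = 3, c_3 = -4; R = 1.


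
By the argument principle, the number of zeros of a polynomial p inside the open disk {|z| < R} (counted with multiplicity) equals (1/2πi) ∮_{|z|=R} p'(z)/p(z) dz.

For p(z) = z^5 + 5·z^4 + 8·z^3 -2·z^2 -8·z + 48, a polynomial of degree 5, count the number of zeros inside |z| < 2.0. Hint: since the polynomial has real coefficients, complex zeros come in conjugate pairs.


The zeros of p are: (-2 + 2i), (-2 - 2i), (1 + 1i), (1 - 1i), -3.
Their magnitudes are: 2.828, 2.828, 1.414, 1.414, 3.
Zeros with |z| < R = 2.0: (1 + 1i), (1 - 1i).
Count = 2.
By the argument principle, (1/2πi) ∮_{|z|=R} p'(z)/p(z) dz equals exactly this count.

Number of zeros inside |z| < 2.0: 2.


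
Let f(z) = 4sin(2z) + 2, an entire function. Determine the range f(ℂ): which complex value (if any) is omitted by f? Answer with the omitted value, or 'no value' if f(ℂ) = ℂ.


Little Picard bounds the complement of f(ℂ) to at most one point.
sin is entire and surjective onto ℂ: for every w ∈ ℂ, sin(ζ) = w has a solution ζ ∈ ℂ (e.g., via the complex inverse arcsin). With ζ = 2z this gives z = ζ/(2). Then 4·sin(2z) takes every value in 4·ℂ = ℂ, and adding 2 is a bijection of ℂ. So f is surjective and omits no value. (Note: only on the real line is sin bounded by [−1, 1].)

Omitted value: no value.


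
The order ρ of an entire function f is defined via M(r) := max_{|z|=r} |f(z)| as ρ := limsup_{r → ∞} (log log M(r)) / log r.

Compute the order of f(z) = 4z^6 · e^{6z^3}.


M(r) = max_{|z|=r} |4|·|z|^6·|e^{6z^3}| = 4·r^6 · e^{6r^3} (the factors attain their maxima compatibly on |z|=r). Then log M(r) = log 4 + 6·log r + 6r^3, dominated by the last term, so log log M(r) ~ 3·log r. The polynomial factor 4z^6 contributes only a log r term and does not affect the order. ρ = 3.
Therefore ρ = 3.

Order ρ = 3.


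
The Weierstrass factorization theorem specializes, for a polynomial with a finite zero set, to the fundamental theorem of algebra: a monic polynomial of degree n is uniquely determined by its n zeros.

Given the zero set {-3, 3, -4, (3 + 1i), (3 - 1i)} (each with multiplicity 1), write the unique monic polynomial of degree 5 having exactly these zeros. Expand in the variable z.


The polynomial is p(z) = ∏_{α ∈ S} (z − α), where S = {-3, 3, -4, (3 + 1i), (3 - 1i)}.
Expanding the product yields: p(z) = z^5 -2·z^4 -23·z^3 + 58·z^2 + 126·z -360.
Note conjugate pairs combine to real quadratics: (z − (3+1i))(z − (3−1i)) = z² − 6z + 10.
The resulting polynomial has degree 5 and real coefficients as required.

p(z) = z^5 -2·z^4 -23·z^3 + 58·z^2 + 126·z -360.


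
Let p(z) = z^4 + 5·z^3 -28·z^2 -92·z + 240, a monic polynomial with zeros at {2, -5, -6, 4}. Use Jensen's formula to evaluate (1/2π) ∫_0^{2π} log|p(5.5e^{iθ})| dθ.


Zeros: -6, -5, 2, 4; r = 5.5.
Inside |z| < r: -5, 2, 4. Outside (|z| ≥ r): -6.
p(0) = 240, so log|p(0)| = log(240) = 5.4806.
Apply Jensen: I(r) = log|p(0)| + Σ_k log(r/|z_k|), summed over zeros inside |z| < r.
  log(r/|z_k|) for z_k = 2: log(5.5/2) = 1.0116
  log(r/|z_k|) for z_k = -5: log(5.5/5) = 0.0953
  log(r/|z_k|) for z_k = 4: log(5.5/4) = 0.3185
  Outside zeros (-6) contribute nothing to the Jensen sum.
Sum over inside zeros: 1.4254.
I(r) = log|p(0)| + (inside sum) = 5.4806 + 1.4254 = 6.9060.
Note: since some zeros are outside |z| ≤ r, the simplified n·log(r) form does NOT apply — only the inside zeros contribute.

I(r) ≈ 6.9060.


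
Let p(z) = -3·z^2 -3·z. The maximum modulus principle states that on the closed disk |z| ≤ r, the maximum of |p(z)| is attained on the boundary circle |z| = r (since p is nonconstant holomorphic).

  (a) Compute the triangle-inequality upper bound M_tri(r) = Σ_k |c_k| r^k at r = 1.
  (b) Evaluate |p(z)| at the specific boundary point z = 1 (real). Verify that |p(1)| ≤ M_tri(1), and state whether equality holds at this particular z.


Coefficients: c_0 = 0, c_1 = -3, c_2 = -3. Radius r = 1.
Part (a). Triangle bound: M_tri(r) = Σ_k |c_k| r^k
  = |0|·1^0 + |-3|·1^1 + |-3|·1^2
  = 0 + 3 + 3 = 6.
This bounds M(r) := max_{|z|=r} |p(z)| from above; equality holds iff all terms c_k z^k can be made to align in phase at a single z on |z|=r.
Part (b). At z = 1 (real, on the circle |z| = r):
  p(1) = (0)·1^0 + (-3)·1^1 + (-3)·1^2 = -6.
  |p(1)| = 6.
Since all nonzero coefficients share the same sign, |p(1)| = 6 = M_tri(1); the triangle bound is attained at z = 1, so in fact M(r) = 6.

M_tri(1) = 6; |p(1)| = 6; equality at z=1: yes.


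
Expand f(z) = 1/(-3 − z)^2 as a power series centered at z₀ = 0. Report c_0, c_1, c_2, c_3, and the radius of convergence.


Let w = z − z₀, so z = z₀ + w.
Then -3 − z = -3 − (z₀ + w) = (-3 − z₀) − w = -3 − w.
f(z) = 1/(-3 − w)^2 = (1/(-3)^2) · (1 − w/(-3))^{−2}.
By the binomial series (1−u)^{−2} = Σ_{n≥0} C(n+1, 1) u^n for |u|<1, with u = w/(-3):
  c_n = C(n+1, 1) / (-3)^(n+2).
  c_0 = 1/(-3)^2 = 1/9.
  c_1 = 2/(-3)^3 = -2/27.
  c_2 = 3/(-3)^4 = 1/27.
  c_3 = 4/(-3)^5 = -4/243.
The series is valid for |w/d| < 1, i.e. |z − z₀| < |d|.
Radius of convergence: R = |-3 − z₀| = |-3| = 3 (distance from z₀ to the singularity z = -3).

c_0 = 1/9, c_1 = -2/27, c_2 = 1/27, c_3 = -4/243; R = 3.


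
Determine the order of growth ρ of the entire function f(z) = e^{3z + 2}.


|e^{3z + 2}| = e^{Re(3·z) + 2} ≤ e^{3|z|^1 + 2} = e^{3r^1 + 2} on |z| = r, so ρ ≤ 1. Choosing z on |z|=r so that 3·z is real positive (always possible by picking arg z appropriately) gives |f(z)| = e^{3r^1 + 2}, matching the bound. The additive constant 2 does not affect log log M(r) ~ 1·log r. Hence ρ = 1.
Therefore ρ = 1.

Order ρ = 1.


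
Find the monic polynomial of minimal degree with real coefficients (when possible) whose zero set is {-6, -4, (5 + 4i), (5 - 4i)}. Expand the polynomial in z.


The polynomial is p(z) = ∏_{α ∈ S} (z − α), where S = {-6, -4, (5 + 4i), (5 - 4i)}.
Expanding the product yields: p(z) = z^4 -35·z^2 + 170·z + 984.
Note conjugate pairs combine to real quadratics: (z − (5+4i))(z − (5−4i)) = z² − 10z + 41.
The resulting polynomial has degree 4 and real coefficients as required.

p(z) = z^4 -35·z^2 + 170·z + 984.


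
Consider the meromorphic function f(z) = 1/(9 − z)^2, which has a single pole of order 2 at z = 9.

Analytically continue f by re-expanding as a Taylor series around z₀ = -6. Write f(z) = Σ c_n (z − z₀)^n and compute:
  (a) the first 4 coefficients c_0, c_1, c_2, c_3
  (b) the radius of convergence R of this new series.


Let w = z − z₀, so z = z₀ + w.
Then 9 − z = 9 − (z₀ + w) = (9 − z₀) − w = 15 − w.
f(z) = 1/(15 − w)^2 = (1/(15)^2) · (1 − w/(15))^{−2}.
By the binomial series (1−u)^{−2} = Σ_{n≥0} C(n+1, 1) u^n for |u|<1, with u = w/(15):
  c_n = C(n+1, 1) / (15)^(n+2).
  c_0 = 1/(15)^2 = 1/225.
  c_1 = 2/(15)^3 = 2/3375.
  c_2 = 3/(15)^4 = 1/16875.
  c_3 = 4/(15)^5 = 4/759375.
The series is valid for |w/d| < 1, i.e. |z − z₀| < |d|.
Radius of convergence: R = |9 − z₀| = |15| = 15 (distance from z₀ to the singularity z = 9).

c_0 = 1/225, c_1 = 2/3375, c_2 = 1/16875, c_3 = 4/759375; R = 15.


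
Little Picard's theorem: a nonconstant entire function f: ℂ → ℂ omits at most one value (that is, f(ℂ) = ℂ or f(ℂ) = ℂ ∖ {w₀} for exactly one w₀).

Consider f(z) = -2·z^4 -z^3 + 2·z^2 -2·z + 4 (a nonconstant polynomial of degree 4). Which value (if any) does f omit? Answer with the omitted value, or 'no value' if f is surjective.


Little Picard bounds the complement of f(ℂ) to at most one point.
For every w ∈ ℂ, the equation p(z) − w = 0 is a nonconstant polynomial in z and hence has at least one root by the fundamental theorem of algebra. So p is surjective onto ℂ, omitting no value.

Omitted value: no value.


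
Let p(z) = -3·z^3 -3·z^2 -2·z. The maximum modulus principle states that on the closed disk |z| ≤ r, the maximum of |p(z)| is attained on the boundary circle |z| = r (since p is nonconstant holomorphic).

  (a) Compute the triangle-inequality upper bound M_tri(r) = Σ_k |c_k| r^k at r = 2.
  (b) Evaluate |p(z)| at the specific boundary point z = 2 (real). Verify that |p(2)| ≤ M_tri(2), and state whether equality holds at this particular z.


Coefficients: c_0 = 0, c_1 = -2, c_2 = -3, c_3 = -3. Radius r = 2.
Part (a). Triangle bound: M_tri(r) = Σ_k |c_k| r^k
  = |0|·2^0 + |-2|·2^1 + |-3|·2^2 + |-3|·2^3
  = 0 + 4 + 12 + 24 = 40.
This bounds M(r) := max_{|z|=r} |p(z)| from above; equality holds iff all terms c_k z^k can be made to align in phase at a single z on |z|=r.
Part (b). At z = 2 (real, on the circle |z| = r):
  p(2) = (0)·2^0 + (-2)·2^1 + (-3)·2^2 + (-3)·2^3 = -40.
  |p(2)| = 40.
Since all nonzero coefficients share the same sign, |p(2)| = 40 = M_tri(2); the triangle bound is attained at z = 2, so in fact M(r) = 40.

M_tri(2) = 40; |p(2)| = 40; equality at z=2: yes.


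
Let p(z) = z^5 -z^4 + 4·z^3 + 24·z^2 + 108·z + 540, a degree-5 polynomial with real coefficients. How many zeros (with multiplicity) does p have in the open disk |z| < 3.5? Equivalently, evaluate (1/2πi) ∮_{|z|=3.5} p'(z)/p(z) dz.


The zeros of p are: -3, (-1 + 3i), (-1 - 3i), (3 + 3i), (3 - 3i).
Their magnitudes are: 3, 3.162, 3.162, 4.243, 4.243.
Zeros with |z| < R = 3.5: -3, (-1 + 3i), (-1 - 3i).
Count = 3.
By the argument principle, (1/2πi) ∮_{|z|=R} p'(z)/p(z) dz equals exactly this count.

Number of zeros inside |z| < 3.5: 3.


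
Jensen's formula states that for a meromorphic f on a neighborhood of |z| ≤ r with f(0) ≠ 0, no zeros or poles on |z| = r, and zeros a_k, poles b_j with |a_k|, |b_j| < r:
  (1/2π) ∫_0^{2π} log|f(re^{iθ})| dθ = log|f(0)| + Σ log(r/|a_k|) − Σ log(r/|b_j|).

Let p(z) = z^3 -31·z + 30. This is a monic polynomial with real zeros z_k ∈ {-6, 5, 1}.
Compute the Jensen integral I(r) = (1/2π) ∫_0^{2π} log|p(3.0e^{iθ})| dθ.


Zeros: -6, 1, 5; r = 3.0.
Inside |z| < r: 1. Outside (|z| ≥ r): -6, 5.
p(0) = 30, so log|p(0)| = log(30) = 3.4012.
Apply Jensen: I(r) = log|p(0)| + Σ_k log(r/|z_k|), summed over zeros inside |z| < r.
  log(r/|z_k|) for z_k = 1: log(3.0/1) = 1.0986
  Outside zeros (-6, 5) contribute nothing to the Jensen sum.
Sum over inside zeros: 1.0986.
I(r) = log|p(0)| + (inside sum) = 3.4012 + 1.0986 = 4.4998.
Note: since some zeros are outside |z| ≤ r, the simplified n·log(r) form does NOT apply — only the inside zeros contribute.

I(r) ≈ 4.4998.


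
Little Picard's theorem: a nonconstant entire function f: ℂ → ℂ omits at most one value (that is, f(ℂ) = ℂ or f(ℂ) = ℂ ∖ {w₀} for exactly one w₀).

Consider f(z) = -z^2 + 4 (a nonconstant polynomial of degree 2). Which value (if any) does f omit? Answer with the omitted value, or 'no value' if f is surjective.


Little Picard bounds the complement of f(ℂ) to at most one point.
For every w ∈ ℂ, the equation p(z) − w = 0 is a nonconstant polynomial in z and hence has at least one root by the fundamental theorem of algebra. So p is surjective onto ℂ, omitting no value.

Omitted value: no value.


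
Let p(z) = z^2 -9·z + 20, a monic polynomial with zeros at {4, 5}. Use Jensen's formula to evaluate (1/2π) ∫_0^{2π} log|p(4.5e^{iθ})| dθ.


Zeros: 4, 5; r = 4.5.
Inside |z| < r: 4. Outside (|z| ≥ r): 5.
p(0) = 20, so log|p(0)| = log(20) = 2.9957.
Apply Jensen: I(r) = log|p(0)| + Σ_k log(r/|z_k|), summed over zeros inside |z| < r.
  log(r/|z_k|) for z_k = 4: log(4.5/4) = 0.1178
  Outside zeros (5) contribute nothing to the Jensen sum.
Sum over inside zeros: 0.1178.
I(r) = log|p(0)| + (inside sum) = 2.9957 + 0.1178 = 3.1135.
Note: since some zeros are outside |z| ≤ r, the simplified n·log(r) form does NOT apply — only the inside zeros contribute.

I(r) ≈ 3.1135.


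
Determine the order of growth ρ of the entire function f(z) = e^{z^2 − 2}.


|e^{z^2 − 2}| = e^{Re(1·z^2) + -2} ≤ e^{1|z|^2 + -2} = e^{1r^2 + -2} on |z| = r, so ρ ≤ 2. Choosing z on |z|=r so that 1·z^2 is real positive (always possible by picking arg z appropriately) gives |f(z)| = e^{1r^2 + -2}, matching the bound. The additive constant -2 does not affect log log M(r) ~ 2·log r. Hence ρ = 2.
Therefore ρ = 2.

Order ρ = 2.


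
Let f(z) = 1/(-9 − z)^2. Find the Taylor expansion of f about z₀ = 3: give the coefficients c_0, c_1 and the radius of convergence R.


Let w = z − z₀, so z = z₀ + w.
Then -9 − z = -9 − (z₀ + w) = (-9 − z₀) − w = -12 − w.
f(z) = 1/(-12 − w)^2 = (1/(-12)^2) · (1 − w/(-12))^{−2}.
By the binomial series (1−u)^{−2} = Σ_{n≥0} C(n+1, 1) u^n for |u|<1, with u = w/(-12):
  c_n = C(n+1, 1) / (-12)^(n+2).
  c_0 = 1/(-12)^2 = 1/144.
  c_1 = 2/(-12)^3 = -1/864.
The series is valid for |w/d| < 1, i.e. |z − z₀| < |d|.
Radius of convergence: R = |-9 − z₀| = |-12| = 12 (distance from z₀ to the singularity z = -9).

c_0 = 1/144, c_1 = -1/864; R = 12.


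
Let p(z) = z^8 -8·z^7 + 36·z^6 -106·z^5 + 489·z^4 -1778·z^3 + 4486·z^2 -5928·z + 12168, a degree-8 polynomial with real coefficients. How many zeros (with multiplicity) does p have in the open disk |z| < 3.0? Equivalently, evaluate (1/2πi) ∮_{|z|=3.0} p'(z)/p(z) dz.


The zeros of p are: (0 + 2i), (0 - 2i), (3 + 2i), (3 - 2i), (-2 + 3i), (-2 - 3i), (3 + 3i), (3 - 3i).
Their magnitudes are: 2, 2, 3.606, 3.606, 3.606, 3.606, 4.243, 4.243.
Zeros with |z| < R = 3.0: (0 + 2i), (0 - 2i).
Count = 2.
By the argument principle, (1/2πi) ∮_{|z|=R} p'(z)/p(z) dz equals exactly this count.

Number of zeros inside |z| < 3.0: 2.


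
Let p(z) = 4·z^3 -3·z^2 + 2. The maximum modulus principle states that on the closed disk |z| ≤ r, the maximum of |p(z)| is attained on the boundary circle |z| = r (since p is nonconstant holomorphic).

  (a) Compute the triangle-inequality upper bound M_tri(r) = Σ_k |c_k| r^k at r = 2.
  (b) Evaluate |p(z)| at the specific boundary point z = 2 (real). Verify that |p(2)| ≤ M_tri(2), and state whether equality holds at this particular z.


Coefficients: c_0 = 2, c_1 = 0, c_2 = -3, c_3 = 4. Radius r = 2.
Part (a). Triangle bound: M_tri(r) = Σ_k |c_k| r^k
  = |2|·2^0 + |0|·2^1 + |-3|·2^2 + |4|·2^3
  = 2 + 0 + 12 + 32 = 46.
This bounds M(r) := max_{|z|=r} |p(z)| from above; equality holds iff all terms c_k z^k can be made to align in phase at a single z on |z|=r.
Part (b). At z = 2 (real, on the circle |z| = r):
  p(2) = (2)·2^0 + (0)·2^1 + (-3)·2^2 + (4)·2^3 = 22.
  |p(2)| = 22.
Check: |p(2)| = 22 ≤ 46 = M_tri(2). ✓ Equality does not hold at z = 2 (the coefficients have mixed signs, so the terms do not all align in phase there).

M_tri(2) = 46; |p(2)| = 22; equality at z=2: no.


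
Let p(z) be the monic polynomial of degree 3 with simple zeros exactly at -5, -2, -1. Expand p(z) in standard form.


The polynomial is p(z) = ∏_{α ∈ S} (z − α), where S = {-5, -2, -1}.
Expanding the product yields: p(z) = z^3 + 8·z^2 + 17·z + 10.
The resulting polynomial has degree 3 and real coefficients as required.

p(z) = z^3 + 8·z^2 + 17·z + 10.


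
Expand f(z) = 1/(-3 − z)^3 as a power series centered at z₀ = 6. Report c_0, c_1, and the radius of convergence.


Let w = z − z₀, so z = z₀ + w.
Then -3 − z = -3 − (z₀ + w) = (-3 − z₀) − w = -9 − w.
f(z) = 1/(-9 − w)^3 = (1/(-9)^3) · (1 − w/(-9))^{−3}.
By the binomial series (1−u)^{−3} = Σ_{n≥0} C(n+2, 2) u^n for |u|<1, with u = w/(-9):
  c_n = C(n+2, 2) / (-9)^(n+3).
  c_0 = 1/(-9)^3 = -1/729.
  c_1 = 3/(-9)^4 = 1/2187.
The series is valid for |w/d| < 1, i.e. |z − z₀| < |d|.
Radius of convergence: R = |-3 − z₀| = |-9| = 9 (distance from z₀ to the singularity z = -3).

c_0 = -1/729, c_1 = 1/2187; R = 9.


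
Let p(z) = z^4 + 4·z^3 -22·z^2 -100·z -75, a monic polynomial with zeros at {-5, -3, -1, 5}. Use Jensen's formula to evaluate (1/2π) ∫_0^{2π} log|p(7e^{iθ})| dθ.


Zeros: -5, -3, -1, 5; r = 7.
Inside |z| < r: -5, -3, -1, 5. Outside (|z| ≥ r): ∅.
p(0) = -75, so log|p(0)| = log(75) = 4.3175.
Apply Jensen: I(r) = log|p(0)| + Σ_k log(r/|z_k|), summed over zeros inside |z| < r.
  log(r/|z_k|) for z_k = -5: log(7/5) = 0.3365
  log(r/|z_k|) for z_k = -3: log(7/3) = 0.8473
  log(r/|z_k|) for z_k = -1: log(7/1) = 1.9459
  log(r/|z_k|) for z_k = 5: log(7/5) = 0.3365
Sum over inside zeros: 3.4662.
I(r) = log|p(0)| + (inside sum) = 4.3175 + 3.4662 = 7.7836.
Closed form (all zeros inside, monic): I(r) = n·log(r) = 4·log(7) = 7.7836. ✓

I(r) ≈ 7.7836.


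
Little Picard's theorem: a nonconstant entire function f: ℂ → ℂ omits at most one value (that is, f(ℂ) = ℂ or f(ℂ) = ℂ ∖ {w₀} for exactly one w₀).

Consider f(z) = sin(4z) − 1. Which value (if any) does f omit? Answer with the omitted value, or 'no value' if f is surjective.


Little Picard bounds the complement of f(ℂ) to at most one point.
sin is entire and surjective onto ℂ: for every w ∈ ℂ, sin(ζ) = w has a solution ζ ∈ ℂ (e.g., via the complex inverse arcsin). With ζ = 4z this gives z = ζ/(4). Then 1·sin(4z) takes every value in 1·ℂ = ℂ, and adding -1 is a bijection of ℂ. So f is surjective and omits no value. (Note: only on the real line is sin bounded by [−1, 1].)

Omitted value: no value.


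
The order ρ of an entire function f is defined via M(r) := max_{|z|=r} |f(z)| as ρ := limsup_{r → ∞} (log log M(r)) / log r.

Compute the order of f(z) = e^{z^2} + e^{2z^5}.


Each summand is entire of order 2 and 5 respectively (as in the single-exponential case). The order of a sum is at most the max of the orders, so ρ ≤ 5. For the lower bound: on |z|=r choose arg z so that 2z^5 is real positive; then |e^{2z^5}| = e^{2r^5} while |e^{1z^2}| ≤ e^{1r^2} = o(e^{2r^5}). So |f| ≥ e^{2r^5}(1 − o(1)) and ρ ≥ 5. Hence ρ = max(2, 5) = 5.
Therefore ρ = 5.

Order ρ = 5.


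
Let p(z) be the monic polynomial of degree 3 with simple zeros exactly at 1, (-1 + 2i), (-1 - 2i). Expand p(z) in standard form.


The polynomial is p(z) = ∏_{α ∈ S} (z − α), where S = {1, (-1 + 2i), (-1 - 2i)}.
Expanding the product yields: p(z) = z^3 + z^2 + 3·z -5.
Note conjugate pairs combine to real quadratics: (z − (-1+2i))(z − (-1−2i)) = z² + 2z + 5.
The resulting polynomial has degree 3 and real coefficients as required.

p(z) = z^3 + z^2 + 3·z -5.


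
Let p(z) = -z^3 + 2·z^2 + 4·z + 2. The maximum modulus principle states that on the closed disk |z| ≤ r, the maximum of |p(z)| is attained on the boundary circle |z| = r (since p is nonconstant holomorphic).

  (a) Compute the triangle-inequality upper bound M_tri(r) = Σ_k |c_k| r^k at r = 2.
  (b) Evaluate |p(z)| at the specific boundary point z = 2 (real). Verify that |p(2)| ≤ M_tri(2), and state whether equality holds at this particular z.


Coefficients: c_0 = 2, c_1 = 4, c_2 = 2, c_3 = -1. Radius r = 2.
Part (a). Triangle bound: M_tri(r) = Σ_k |c_k| r^k
  = |2|·2^0 + |4|·2^1 + |2|·2^2 + |-1|·2^3
  = 2 + 8 + 8 + 8 = 26.
This bounds M(r) := max_{|z|=r} |p(z)| from above; equality holds iff all terms c_k z^k can be made to align in phase at a single z on |z|=r.
Part (b). At z = 2 (real, on the circle |z| = r):
  p(2) = (2)·2^0 + (4)·2^1 + (2)·2^2 + (-1)·2^3 = 10.
  |p(2)| = 10.
Check: |p(2)| = 10 ≤ 26 = M_tri(2). ✓ Equality does not hold at z = 2 (the coefficients have mixed signs, so the terms do not all align in phase there).

M_tri(2) = 26; |p(2)| = 10; equality at z=2: no.


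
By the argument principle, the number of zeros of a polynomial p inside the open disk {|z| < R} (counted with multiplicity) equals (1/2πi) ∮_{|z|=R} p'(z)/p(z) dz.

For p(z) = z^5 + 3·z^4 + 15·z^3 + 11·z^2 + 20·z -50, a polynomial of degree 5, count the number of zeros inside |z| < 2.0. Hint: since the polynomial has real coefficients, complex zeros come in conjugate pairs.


The zeros of p are: 1, (-1 + 3i), (-1 - 3i), (-1 + 2i), (-1 - 2i).
Their magnitudes are: 1, 3.162, 3.162, 2.236, 2.236.
Zeros with |z| < R = 2.0: 1.
Count = 1.
By the argument principle, (1/2πi) ∮_{|z|=R} p'(z)/p(z) dz equals exactly this count.

Number of zeros inside |z| < 2.0: 1.


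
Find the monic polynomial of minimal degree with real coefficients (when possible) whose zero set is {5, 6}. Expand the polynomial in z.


The polynomial is p(z) = ∏_{α ∈ S} (z − α), where S = {5, 6}.
Expanding the product yields: p(z) = z^2 -11·z + 30.
The resulting polynomial has degree 2 and real coefficients as required.

p(z) = z^2 -11·z + 30.


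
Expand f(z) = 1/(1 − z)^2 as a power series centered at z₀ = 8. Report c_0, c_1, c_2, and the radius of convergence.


Let w = z − z₀, so z = z₀ + w.
Then 1 − z = 1 − (z₀ + w) = (1 − z₀) − w = -7 − w.
f(z) = 1/(-7 − w)^2 = (1/(-7)^2) · (1 − w/(-7))^{−2}.
By the binomial series (1−u)^{−2} = Σ_{n≥0} C(n+1, 1) u^n for |u|<1, with u = w/(-7):
  c_n = C(n+1, 1) / (-7)^(n+2).
  c_0 = 1/(-7)^2 = 1/49.
  c_1 = 2/(-7)^3 = -2/343.
  c_2 = 3/(-7)^4 = 3/2401.
The series is valid for |w/d| < 1, i.e. |z − z₀| < |d|.
Radius of convergence: R = |1 − z₀| = |-7| = 7 (distance from z₀ to the singularity z = 1).

c_0 = 1/49, c_1 = -2/343, c_2 = 3/2401; R = 7.


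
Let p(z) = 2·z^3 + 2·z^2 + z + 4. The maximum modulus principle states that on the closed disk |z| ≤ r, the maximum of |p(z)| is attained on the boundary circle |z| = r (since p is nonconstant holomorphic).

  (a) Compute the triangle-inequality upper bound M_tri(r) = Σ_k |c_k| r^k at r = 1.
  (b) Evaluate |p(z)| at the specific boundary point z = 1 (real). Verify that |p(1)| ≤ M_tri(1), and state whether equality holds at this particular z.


Coefficients: c_0 = 4, c_1 = 1, c_2 = 2, c_3 = 2. Radius r = 1.
Part (a). Triangle bound: M_tri(r) = Σ_k |c_k| r^k
  = |4|·1^0 + |1|·1^1 + |2|·1^2 + |2|·1^3
  = 4 + 1 + 2 + 2 = 9.
This bounds M(r) := max_{|z|=r} |p(z)| from above; equality holds iff all terms c_k z^k can be made to align in phase at a single z on |z|=r.
Part (b). At z = 1 (real, on the circle |z| = r):
  p(1) = (4)·1^0 + (1)·1^1 + (2)·1^2 + (2)·1^3 = 9.
  |p(1)| = 9.
Since all nonzero coefficients share the same sign, |p(1)| = 9 = M_tri(1); the triangle bound is attained at z = 1, so in fact M(r) = 9.

M_tri(1) = 9; |p(1)| = 9; equality at z=1: yes.


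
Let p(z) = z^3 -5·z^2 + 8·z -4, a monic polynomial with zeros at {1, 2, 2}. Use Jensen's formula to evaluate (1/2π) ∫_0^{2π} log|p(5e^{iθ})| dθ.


Zeros: 1, 2, 2; r = 5.
Inside |z| < r: 1, 2, 2. Outside (|z| ≥ r): ∅.
p(0) = -4, so log|p(0)| = log(4) = 1.3863.
Apply Jensen: I(r) = log|p(0)| + Σ_k log(r/|z_k|), summed over zeros inside |z| < r.
  log(r/|z_k|) for z_k = 1: log(5/1) = 1.6094
  log(r/|z_k|) for z_k = 2: log(5/2) = 0.9163
  log(r/|z_k|) for z_k = 2: log(5/2) = 0.9163
Sum over inside zeros: 3.4420.
I(r) = log|p(0)| + (inside sum) = 1.3863 + 3.4420 = 4.8283.
Closed form (all zeros inside, monic): I(r) = n·log(r) = 3·log(5) = 4.8283. ✓

I(r) ≈ 4.8283.


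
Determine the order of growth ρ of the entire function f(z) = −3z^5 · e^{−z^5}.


M(r) = max_{|z|=r} |-3|·|z|^5·|e^{−z^5}| = 3·r^5 · e^{1r^5} (the factors attain their maxima compatibly on |z|=r). Then log M(r) = log 3 + 5·log r + 1r^5, dominated by the last term, so log log M(r) ~ 5·log r. The polynomial factor -3z^5 contributes only a log r term and does not affect the order. ρ = 5.
Therefore ρ = 5.

Order ρ = 5.


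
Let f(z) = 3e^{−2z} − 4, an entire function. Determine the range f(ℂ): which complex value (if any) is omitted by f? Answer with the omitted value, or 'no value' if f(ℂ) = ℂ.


Little Picard bounds the complement of f(ℂ) to at most one point.
e^{−2z} is never zero on ℂ, so 3·e^{−2z} takes every value in ℂ ∖ {0}. Adding -4 shifts the range to ℂ ∖ {-4}. Thus f omits exactly the value -4.

Omitted value: -4.


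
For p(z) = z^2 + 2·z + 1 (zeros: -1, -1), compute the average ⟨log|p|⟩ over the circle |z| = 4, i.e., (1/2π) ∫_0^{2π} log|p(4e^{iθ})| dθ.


Zeros: -1, -1; r = 4.
Inside |z| < r: -1, -1. Outside (|z| ≥ r): ∅.
p(0) = 1, so log|p(0)| = log(1) = 0.0000.
Apply Jensen: I(r) = log|p(0)| + Σ_k log(r/|z_k|), summed over zeros inside |z| < r.
  log(r/|z_k|) for z_k = -1: log(4/1) = 1.3863
  log(r/|z_k|) for z_k = -1: log(4/1) = 1.3863
Sum over inside zeros: 2.7726.
I(r) = log|p(0)| + (inside sum) = 0.0000 + 2.7726 = 2.7726.
Closed form (all zeros inside, monic): I(r) = n·log(r) = 2·log(4) = 2.7726. ✓

I(r) ≈ 2.7726.


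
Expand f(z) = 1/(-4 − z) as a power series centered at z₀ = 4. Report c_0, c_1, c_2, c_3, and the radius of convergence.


Let w = z − z₀, so z = z₀ + w.
Then -4 − z = -4 − (z₀ + w) = (-4 − z₀) − w = -8 − w.
f(z) = 1/(-8 − w) = (1/(-8)) · 1/(1 − w/(-8)) = Σ_{n≥0} w^n / (-8)^(n+1).
So c_n = 1/(-8)^(n+1):
  c_0 = 1/(-8)^1 = -1/8.
  c_1 = 1/(-8)^2 = 1/64.
  c_2 = 1/(-8)^3 = -1/512.
  c_3 = 1/(-8)^4 = 1/4096.
The series is valid for |w/d| < 1, i.e. |z − z₀| < |d|.
Radius of convergence: R = |-4 − z₀| = |-8| = 8 (distance from z₀ to the singularity z = -4).

c_0 = -1/8, c_1 = 1/64, c_2 = -1/512, c_3 = 1/4096; R = 8.


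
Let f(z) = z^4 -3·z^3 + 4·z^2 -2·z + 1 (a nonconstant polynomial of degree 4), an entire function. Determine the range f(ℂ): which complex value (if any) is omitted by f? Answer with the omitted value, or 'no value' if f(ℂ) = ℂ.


Little Picard bounds the complement of f(ℂ) to at most one point.
For every w ∈ ℂ, the equation p(z) − w = 0 is a nonconstant polynomial in z and hence has at least one root by the fundamental theorem of algebra. So p is surjective onto ℂ, omitting no value.

Omitted value: no value.


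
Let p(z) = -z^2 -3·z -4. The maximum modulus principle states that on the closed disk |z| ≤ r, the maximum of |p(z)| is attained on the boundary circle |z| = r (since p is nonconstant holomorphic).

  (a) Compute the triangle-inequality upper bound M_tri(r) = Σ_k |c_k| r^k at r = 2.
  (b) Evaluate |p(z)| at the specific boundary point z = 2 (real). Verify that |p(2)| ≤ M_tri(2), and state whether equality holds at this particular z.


Coefficients: c_0 = -4, c_1 = -3, c_2 = -1. Radius r = 2.
Part (a). Triangle bound: M_tri(r) = Σ_k |c_k| r^k
  = |-4|·2^0 + |-3|·2^1 + |-1|·2^2
  = 4 + 6 + 4 = 14.
This bounds M(r) := max_{|z|=r} |p(z)| from above; equality holds iff all terms c_k z^k can be made to align in phase at a single z on |z|=r.
Part (b). At z = 2 (real, on the circle |z| = r):
  p(2) = (-4)·2^0 + (-3)·2^1 + (-1)·2^2 = -14.
  |p(2)| = 14.
Since all nonzero coefficients share the same sign, |p(2)| = 14 = M_tri(2); the triangle bound is attained at z = 2, so in fact M(r) = 14.

M_tri(2) = 14; |p(2)| = 14; equality at z=2: yes.


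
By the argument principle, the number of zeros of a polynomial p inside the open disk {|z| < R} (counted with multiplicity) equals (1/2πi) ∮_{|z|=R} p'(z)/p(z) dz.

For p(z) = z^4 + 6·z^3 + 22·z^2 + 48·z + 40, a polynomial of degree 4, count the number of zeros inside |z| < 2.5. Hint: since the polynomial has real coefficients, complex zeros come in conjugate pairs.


The zeros of p are: -2, -2, (-1 + 3i), (-1 - 3i).
Their magnitudes are: 2, 2, 3.162, 3.162.
Zeros with |z| < R = 2.5: -2, -2.
Count = 2.
By the argument principle, (1/2πi) ∮_{|z|=R} p'(z)/p(z) dz equals exactly this count.

Number of zeros inside |z| < 2.5: 2.


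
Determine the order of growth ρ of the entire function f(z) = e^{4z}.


|e^{4z}| = e^{Re(4·z) + 0} ≤ e^{4|z|^1 + 0} = e^{4r^1 + 0} on |z| = r, so ρ ≤ 1. Choosing z on |z|=r so that 4·z is real positive (always possible by picking arg z appropriately) gives |f(z)| = e^{4r^1 + 0}, matching the bound. The additive constant 0 does not affect log log M(r) ~ 1·log r. Hence ρ = 1.
Therefore ρ = 1.

Order ρ = 1.


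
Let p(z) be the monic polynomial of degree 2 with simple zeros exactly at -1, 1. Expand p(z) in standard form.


The polynomial is p(z) = ∏_{α ∈ S} (z − α), where S = {-1, 1}.
Expanding the product yields: p(z) = z^2 -1.
The resulting polynomial has degree 2 and real coefficients as required.

p(z) = z^2 -1.


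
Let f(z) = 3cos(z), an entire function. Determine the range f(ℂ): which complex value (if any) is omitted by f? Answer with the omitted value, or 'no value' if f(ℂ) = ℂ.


Little Picard bounds the complement of f(ℂ) to at most one point.
cos is entire and surjective onto ℂ: for every w ∈ ℂ, cos(ζ) = w has a solution ζ ∈ ℂ (e.g., via the complex inverse arccos). With ζ = z this gives z = ζ/(1). Then 3·cos(z) takes every value in 3·ℂ = ℂ, and adding 0 is a bijection of ℂ. So f is surjective and omits no value. (Note: only on the real line is cos bounded by [−1, 1].)

Omitted value: no value.


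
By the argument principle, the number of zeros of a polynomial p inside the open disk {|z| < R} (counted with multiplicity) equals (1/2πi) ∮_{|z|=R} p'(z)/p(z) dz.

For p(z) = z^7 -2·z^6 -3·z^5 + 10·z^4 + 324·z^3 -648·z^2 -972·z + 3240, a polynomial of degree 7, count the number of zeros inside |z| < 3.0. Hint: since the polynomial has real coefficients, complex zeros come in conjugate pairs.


The zeros of p are: -2, (3 + 3i), (3 - 3i), (2 + 1i), (2 - 1i), (-3 + 3i), (-3 - 3i).
Their magnitudes are: 2, 4.243, 4.243, 2.236, 2.236, 4.243, 4.243.
Zeros with |z| < R = 3.0: -2, (2 + 1i), (2 - 1i).
Count = 3.
By the argument principle, (1/2πi) ∮_{|z|=R} p'(z)/p(z) dz equals exactly this count.

Number of zeros inside |z| < 3.0: 3.


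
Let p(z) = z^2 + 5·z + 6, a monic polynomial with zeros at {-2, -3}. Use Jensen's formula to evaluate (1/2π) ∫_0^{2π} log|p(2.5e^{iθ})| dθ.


Zeros: -3, -2; r = 2.5.
Inside |z| < r: -2. Outside (|z| ≥ r): -3.
p(0) = 6, so log|p(0)| = log(6) = 1.7918.
Apply Jensen: I(r) = log|p(0)| + Σ_k log(r/|z_k|), summed over zeros inside |z| < r.
  log(r/|z_k|) for z_k = -2: log(2.5/2) = 0.2231
  Outside zeros (-3) contribute nothing to the Jensen sum.
Sum over inside zeros: 0.2231.
I(r) = log|p(0)| + (inside sum) = 1.7918 + 0.2231 = 2.0149.
Note: since some zeros are outside |z| ≤ r, the simplified n·log(r) form does NOT apply — only the inside zeros contribute.

I(r) ≈ 2.0149.


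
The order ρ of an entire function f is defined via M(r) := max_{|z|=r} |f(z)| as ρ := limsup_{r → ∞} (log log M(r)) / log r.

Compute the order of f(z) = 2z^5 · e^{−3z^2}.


M(r) = max_{|z|=r} |2|·|z|^5·|e^{−3z^2}| = 2·r^5 · e^{3r^2} (the factors attain their maxima compatibly on |z|=r). Then log M(r) = log 2 + 5·log r + 3r^2, dominated by the last term, so log log M(r) ~ 2·log r. The polynomial factor 2z^5 contributes only a log r term and does not affect the order. ρ = 2.
Therefore ρ = 2.

Order ρ = 2.


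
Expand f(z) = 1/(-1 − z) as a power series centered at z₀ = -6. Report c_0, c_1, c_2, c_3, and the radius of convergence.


Let w = z − z₀, so z = z₀ + w.
Then -1 − z = -1 − (z₀ + w) = (-1 − z₀) − w = 5 − w.
f(z) = 1/(5 − w) = (1/(5)) · 1/(1 − w/(5)) = Σ_{n≥0} w^n / (5)^(n+1).
So c_n = 1/(5)^(n+1):
  c_0 = 1/(5)^1 = 1/5.
  c_1 = 1/(5)^2 = 1/25.
  c_2 = 1/(5)^3 = 1/125.
  c_3 = 1/(5)^4 = 1/625.
The series is valid for |w/d| < 1, i.e. |z − z₀| < |d|.
Radius of convergence: R = |-1 − z₀| = |5| = 5 (distance from z₀ to the singularity z = -1).

c_0 = 1/5, c_1 = 1/25, c_2 = 1/125, c_3 = 1/625; R = 5.


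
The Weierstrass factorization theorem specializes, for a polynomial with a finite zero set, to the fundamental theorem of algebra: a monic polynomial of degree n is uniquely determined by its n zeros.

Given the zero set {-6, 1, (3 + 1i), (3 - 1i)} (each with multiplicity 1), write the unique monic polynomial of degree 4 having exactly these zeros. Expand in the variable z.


The polynomial is p(z) = ∏_{α ∈ S} (z − α), where S = {-6, 1, (3 + 1i), (3 - 1i)}.
Expanding the product yields: p(z) = z^4 -z^3 -26·z^2 + 86·z -60.
Note conjugate pairs combine to real quadratics: (z − (3+1i))(z − (3−1i)) = z² − 6z + 10.
The resulting polynomial has degree 4 and real coefficients as required.

p(z) = z^4 -z^3 -26·z^2 + 86·z -60.


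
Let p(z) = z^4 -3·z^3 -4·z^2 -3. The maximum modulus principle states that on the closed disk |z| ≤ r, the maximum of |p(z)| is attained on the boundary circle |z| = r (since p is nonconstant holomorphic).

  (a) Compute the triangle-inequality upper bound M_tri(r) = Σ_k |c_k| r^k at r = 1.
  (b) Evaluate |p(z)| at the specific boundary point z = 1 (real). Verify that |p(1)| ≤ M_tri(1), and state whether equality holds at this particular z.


Coefficients: c_0 = -3, c_1 = 0, c_2 = -4, c_3 = -3, c_4 = 1. Radius r = 1.
Part (a). Triangle bound: M_tri(r) = Σ_k |c_k| r^k
  = |-3|·1^0 + |0|·1^1 + |-4|·1^2 + |-3|·1^3 + |1|·1^4
  = 3 + 0 + 4 + 3 + 1 = 11.
This bounds M(r) := max_{|z|=r} |p(z)| from above; equality holds iff all terms c_k z^k can be made to align in phase at a single z on |z|=r.
Part (b). At z = 1 (real, on the circle |z| = r):
  p(1) = (-3)·1^0 + (0)·1^1 + (-4)·1^2 + (-3)·1^3 + (1)·1^4 = -9.
  |p(1)| = 9.
Check: |p(1)| = 9 ≤ 11 = M_tri(1). ✓ Equality does not hold at z = 1 (the coefficients have mixed signs, so the terms do not all align in phase there).

M_tri(1) = 11; |p(1)| = 9; equality at z=1: no.


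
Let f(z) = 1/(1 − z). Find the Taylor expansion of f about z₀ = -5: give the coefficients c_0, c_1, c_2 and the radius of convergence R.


Let w = z − z₀, so z = z₀ + w.
Then 1 − z = 1 − (z₀ + w) = (1 − z₀) − w = 6 − w.
f(z) = 1/(6 − w) = (1/(6)) · 1/(1 − w/(6)) = Σ_{n≥0} w^n / (6)^(n+1).
So c_n = 1/(6)^(n+1):
  c_0 = 1/(6)^1 = 1/6.
  c_1 = 1/(6)^2 = 1/36.
  c_2 = 1/(6)^3 = 1/216.
The series is valid for |w/d| < 1, i.e. |z − z₀| < |d|.
Radius of convergence: R = |1 − z₀| = |6| = 6 (distance from z₀ to the singularity z = 1).

c_0 = 1/6, c_1 = 1/36, c_2 = 1/216; R = 6.
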